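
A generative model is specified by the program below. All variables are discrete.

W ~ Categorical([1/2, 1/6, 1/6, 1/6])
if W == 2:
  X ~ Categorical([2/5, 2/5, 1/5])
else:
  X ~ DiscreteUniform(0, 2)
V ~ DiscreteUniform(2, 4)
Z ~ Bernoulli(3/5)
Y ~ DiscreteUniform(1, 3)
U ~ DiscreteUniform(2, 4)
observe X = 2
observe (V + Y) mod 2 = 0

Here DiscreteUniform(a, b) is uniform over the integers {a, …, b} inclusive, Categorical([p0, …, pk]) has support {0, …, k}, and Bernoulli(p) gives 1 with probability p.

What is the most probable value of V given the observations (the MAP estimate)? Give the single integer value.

argmax_v P(V = v | obs) = 3

Enumerate traces; 96 have nonzero weight after conditioning:
  (W=0, X=2, V=2, Z=0, Y=2, U=2) weight 1/405
  (W=0, X=2, V=2, Z=0, Y=2, U=3) weight 1/405
  (W=0, X=2, V=2, Z=0, Y=2, U=4) weight 1/405
  (W=0, X=2, V=2, Z=1, Y=2, U=2) weight 1/270
  (W=0, X=2, V=2, Z=1, Y=2, U=3) weight 1/270
  (W=0, X=2, V=2, Z=1, Y=2, U=4) weight 1/270
  (W=0, X=2, V=3, Z=0, Y=1, U=2) weight 1/405
  (W=0, X=2, V=3, Z=0, Y=1, U=3) weight 1/405
  (W=0, X=2, V=4, Z=0, Y=2, U=2) weight 1/405
  … 87 more
Group by V:
  weight(V=2) = 14/405
  weight(V=3) = 28/405
  weight(V=4) = 14/405
Total weight = 14/405 + 28/405 + 14/405 = 56/405
P(V=2 | obs) = 14/405 / 56/405 = 1/4
P(V=3 | obs) = 28/405 / 56/405 = 1/2
P(V=4 | obs) = 14/405 / 56/405 = 1/4
argmax = 3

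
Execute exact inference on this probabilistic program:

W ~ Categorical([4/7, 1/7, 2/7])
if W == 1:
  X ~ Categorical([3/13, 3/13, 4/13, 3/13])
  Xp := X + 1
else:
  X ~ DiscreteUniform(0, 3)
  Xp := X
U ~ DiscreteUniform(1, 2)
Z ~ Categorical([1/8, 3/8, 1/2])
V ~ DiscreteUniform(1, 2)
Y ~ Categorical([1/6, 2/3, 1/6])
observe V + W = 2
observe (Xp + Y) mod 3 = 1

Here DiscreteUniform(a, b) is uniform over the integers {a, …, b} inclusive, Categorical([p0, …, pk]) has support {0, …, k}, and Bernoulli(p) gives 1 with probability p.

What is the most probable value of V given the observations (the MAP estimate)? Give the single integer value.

Enumerate traces; 48 have nonzero weight after conditioning:
  (W=0, X=0, U=1, Z=0, V=2, Y=1) weight 1/336
  (W=0, X=0, U=1, Z=1, V=2, Y=1) weight 1/112
  (W=0, X=0, U=1, Z=2, V=2, Y=1) weight 1/84
  (W=0, X=0, U=2, Z=0, V=2, Y=1) weight 1/336
  (W=0, X=0, U=2, Z=1, V=2, Y=1) weight 1/112
  (W=0, X=0, U=2, Z=2, V=2, Y=1) weight 1/84
  (W=0, X=1, U=1, Z=0, V=2, Y=0) weight 1/1344
  (W=0, X=1, U=1, Z=1, V=2, Y=0) weight 1/448
  (W=1, X=0, U=1, Z=0, V=1, Y=0) weight 1/5824
  … 39 more
Group by V:
  weight(V=1) = 25/1092
  weight(V=2) = 5/42
Total weight = 25/1092 + 5/42 = 155/1092
P(V=1 | obs) = 25/1092 / 155/1092 = 5/31
P(V=2 | obs) = 5/42 / 155/1092 = 26/31
argmax = 2

argmax_v P(V = v | obs) = 2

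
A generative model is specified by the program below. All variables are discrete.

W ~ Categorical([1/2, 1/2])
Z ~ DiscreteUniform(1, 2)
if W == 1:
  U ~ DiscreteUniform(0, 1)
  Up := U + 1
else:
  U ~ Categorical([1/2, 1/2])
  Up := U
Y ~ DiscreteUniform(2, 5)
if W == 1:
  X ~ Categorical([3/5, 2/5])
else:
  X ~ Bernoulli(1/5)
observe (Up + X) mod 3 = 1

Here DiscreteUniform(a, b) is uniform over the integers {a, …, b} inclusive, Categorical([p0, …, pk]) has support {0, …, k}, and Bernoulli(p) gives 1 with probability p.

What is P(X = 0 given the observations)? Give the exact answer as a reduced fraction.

P(X = 0 | obs) = 7/8

Enumerate traces; 24 have nonzero weight after conditioning:
  (W=0, Z=1, U=0, Y=2, X=1) weight 1/160
  (W=0, Z=1, U=0, Y=3, X=1) weight 1/160
  (W=0, Z=1, U=0, Y=4, X=1) weight 1/160
  (W=0, Z=1, U=0, Y=5, X=1) weight 1/160
  (W=0, Z=1, U=1, Y=2, X=0) weight 1/40
  (W=0, Z=1, U=1, Y=3, X=0) weight 1/40
  (W=0, Z=1, U=1, Y=4, X=0) weight 1/40
  (W=0, Z=1, U=1, Y=5, X=0) weight 1/40
  … 16 more
Group by X:
  weight(X=0) = 7/20
  weight(X=1) = 1/20
Total weight = 7/20 + 1/20 = 2/5
P(X=0 | obs) = 7/20 / 2/5 = 7/8
P(X=1 | obs) = 1/20 / 2/5 = 1/8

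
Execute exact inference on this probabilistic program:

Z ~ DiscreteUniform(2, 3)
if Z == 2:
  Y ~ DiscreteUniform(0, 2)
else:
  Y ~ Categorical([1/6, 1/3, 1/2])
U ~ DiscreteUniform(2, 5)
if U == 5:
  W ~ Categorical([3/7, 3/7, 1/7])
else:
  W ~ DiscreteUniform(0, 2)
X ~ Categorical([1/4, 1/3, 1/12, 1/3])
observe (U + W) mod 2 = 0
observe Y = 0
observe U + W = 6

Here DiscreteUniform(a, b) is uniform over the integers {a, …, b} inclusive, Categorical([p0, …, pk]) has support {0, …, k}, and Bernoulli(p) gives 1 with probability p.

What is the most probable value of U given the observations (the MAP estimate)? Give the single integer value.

Enumerate traces; 16 have nonzero weight after conditioning:
  (Z=2, Y=0, U=4, W=2, X=0) weight 1/288
  (Z=2, Y=0, U=4, W=2, X=1) weight 1/216
  (Z=2, Y=0, U=4, W=2, X=2) weight 1/864
  (Z=2, Y=0, U=4, W=2, X=3) weight 1/216
  (Z=2, Y=0, U=5, W=1, X=0) weight 1/224
  (Z=2, Y=0, U=5, W=1, X=1) weight 1/168
  (Z=2, Y=0, U=5, W=1, X=2) weight 1/672
  (Z=2, Y=0, U=5, W=1, X=3) weight 1/168
  … 8 more
Group by U:
  weight(U=4) = 1/48
  weight(U=5) = 3/112
Total weight = 1/48 + 3/112 = 1/21
P(U=4 | obs) = 1/48 / 1/21 = 7/16
P(U=5 | obs) = 3/112 / 1/21 = 9/16
argmax = 5

argmax_v P(U = v | obs) = 5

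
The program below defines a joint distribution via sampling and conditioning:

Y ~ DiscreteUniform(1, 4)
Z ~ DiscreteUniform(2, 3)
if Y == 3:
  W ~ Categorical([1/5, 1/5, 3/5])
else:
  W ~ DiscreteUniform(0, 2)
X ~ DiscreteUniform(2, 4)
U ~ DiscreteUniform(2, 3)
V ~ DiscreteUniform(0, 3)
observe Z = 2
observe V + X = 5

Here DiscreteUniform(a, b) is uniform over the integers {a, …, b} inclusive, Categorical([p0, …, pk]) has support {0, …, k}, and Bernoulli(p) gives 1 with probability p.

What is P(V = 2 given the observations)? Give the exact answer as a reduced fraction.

P(V = 2 | obs) = 1/3

Enumerate traces; 72 have nonzero weight after conditioning:
  (Y=1, Z=2, W=0, X=2, U=2, V=3) weight 1/576
  (Y=1, Z=2, W=0, X=2, U=3, V=3) weight 1/576
  (Y=1, Z=2, W=0, X=3, U=2, V=2) weight 1/576
  (Y=1, Z=2, W=0, X=3, U=3, V=2) weight 1/576
  (Y=1, Z=2, W=0, X=4, U=2, V=1) weight 1/576
  (Y=1, Z=2, W=0, X=4, U=3, V=1) weight 1/576
  (Y=1, Z=2, W=1, X=2, U=2, V=3) weight 1/576
  (Y=1, Z=2, W=1, X=2, U=3, V=3) weight 1/576
  … 64 more
Group by V:
  weight(V=1) = 1/24
  weight(V=2) = 1/24
  weight(V=3) = 1/24
Total weight = 1/24 + 1/24 + 1/24 = 1/8
P(V=1 | obs) = 1/24 / 1/8 = 1/3
P(V=2 | obs) = 1/24 / 1/8 = 1/3
P(V=3 | obs) = 1/24 / 1/8 = 1/3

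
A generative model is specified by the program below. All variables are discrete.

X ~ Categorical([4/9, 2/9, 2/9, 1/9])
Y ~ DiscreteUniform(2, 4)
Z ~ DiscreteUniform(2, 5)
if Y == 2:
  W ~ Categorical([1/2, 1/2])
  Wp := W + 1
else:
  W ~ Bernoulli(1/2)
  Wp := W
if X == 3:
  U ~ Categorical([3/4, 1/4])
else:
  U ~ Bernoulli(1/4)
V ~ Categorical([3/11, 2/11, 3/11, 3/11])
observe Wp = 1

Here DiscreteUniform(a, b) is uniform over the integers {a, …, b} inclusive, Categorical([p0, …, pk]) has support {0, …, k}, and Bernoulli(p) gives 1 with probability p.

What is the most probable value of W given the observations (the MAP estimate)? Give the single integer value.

argmax_v P(W = v | obs) = 1

Enumerate traces; 384 have nonzero weight after conditioning:
  (X=0, Y=2, Z=2, W=0, U=0, V=0) weight 1/264
  (X=0, Y=2, Z=2, W=0, U=0, V=1) weight 1/396
  (X=0, Y=2, Z=2, W=0, U=0, V=2) weight 1/264
  (X=0, Y=2, Z=2, W=0, U=0, V=3) weight 1/264
  (X=0, Y=2, Z=2, W=0, U=1, V=0) weight 1/792
  (X=0, Y=2, Z=2, W=0, U=1, V=1) weight 1/1188
  (X=0, Y=2, Z=2, W=0, U=1, V=2) weight 1/792
  (X=0, Y=2, Z=2, W=0, U=1, V=3) weight 1/792
  (X=0, Y=3, Z=2, W=1, U=0, V=0) weight 1/264
  … 375 more
Group by W:
  weight(W=0) = 1/6
  weight(W=1) = 1/3
Total weight = 1/6 + 1/3 = 1/2
P(W=0 | obs) = 1/6 / 1/2 = 1/3
P(W=1 | obs) = 1/3 / 1/2 = 2/3
argmax = 1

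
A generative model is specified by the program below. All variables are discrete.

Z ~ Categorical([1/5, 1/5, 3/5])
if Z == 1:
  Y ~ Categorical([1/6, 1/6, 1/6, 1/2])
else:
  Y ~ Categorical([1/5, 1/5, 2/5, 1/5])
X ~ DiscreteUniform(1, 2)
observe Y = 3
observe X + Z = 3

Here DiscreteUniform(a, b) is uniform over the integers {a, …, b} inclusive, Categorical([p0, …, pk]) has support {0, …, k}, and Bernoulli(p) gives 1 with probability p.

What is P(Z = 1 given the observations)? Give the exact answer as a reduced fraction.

P(Z = 1 | obs) = 5/11

Enumerate traces; 2 have nonzero weight after conditioning:
  (Z=1, Y=3, X=2) weight 1/20
  (Z=2, Y=3, X=1) weight 3/50
Group by Z:
  weight(Z=1) = 1/20
  weight(Z=2) = 3/50
Total weight = 1/20 + 3/50 = 11/100
P(Z=1 | obs) = 1/20 / 11/100 = 5/11
P(Z=2 | obs) = 3/50 / 11/100 = 6/11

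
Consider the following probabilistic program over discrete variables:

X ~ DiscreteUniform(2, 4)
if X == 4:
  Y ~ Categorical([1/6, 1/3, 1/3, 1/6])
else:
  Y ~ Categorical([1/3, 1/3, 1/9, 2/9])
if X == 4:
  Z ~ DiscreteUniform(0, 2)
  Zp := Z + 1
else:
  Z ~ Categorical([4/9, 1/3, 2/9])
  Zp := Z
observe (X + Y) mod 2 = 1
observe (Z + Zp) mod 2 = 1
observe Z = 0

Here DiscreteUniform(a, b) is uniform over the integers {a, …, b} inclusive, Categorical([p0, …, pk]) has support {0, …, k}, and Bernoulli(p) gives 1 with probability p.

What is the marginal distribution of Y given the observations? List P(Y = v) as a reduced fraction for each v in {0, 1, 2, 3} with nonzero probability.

Enumerate traces; 2 have nonzero weight after conditioning:
  (X=4, Y=1, Z=0) weight 1/27
  (X=4, Y=3, Z=0) weight 1/54
Group by Y:
  weight(Y=1) = 1/27
  weight(Y=3) = 1/54
Total weight = 1/27 + 1/54 = 1/18
P(Y=1 | obs) = 1/27 / 1/18 = 2/3
P(Y=3 | obs) = 1/54 / 1/18 = 1/3

P(Y=1) = 2/3, P(Y=3) = 1/3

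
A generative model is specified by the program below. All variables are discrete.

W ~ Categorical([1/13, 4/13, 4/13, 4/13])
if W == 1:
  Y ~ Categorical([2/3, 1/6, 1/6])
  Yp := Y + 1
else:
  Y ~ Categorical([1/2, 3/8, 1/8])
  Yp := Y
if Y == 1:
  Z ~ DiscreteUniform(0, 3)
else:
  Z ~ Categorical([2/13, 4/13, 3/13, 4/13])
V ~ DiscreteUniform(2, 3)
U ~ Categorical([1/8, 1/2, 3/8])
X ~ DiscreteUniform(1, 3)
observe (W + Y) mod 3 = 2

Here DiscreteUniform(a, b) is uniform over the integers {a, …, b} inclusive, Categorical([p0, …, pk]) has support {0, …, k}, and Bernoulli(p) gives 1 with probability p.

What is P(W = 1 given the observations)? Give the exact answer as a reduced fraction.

P(W = 1 | obs) = 16/79

Enumerate traces; 288 have nonzero weight after conditioning:
  (W=0, Y=2, Z=0, V=2, U=0, X=1) weight 1/32448
  (W=0, Y=2, Z=0, V=2, U=0, X=2) weight 1/32448
  (W=0, Y=2, Z=0, V=2, U=0, X=3) weight 1/32448
  (W=0, Y=2, Z=0, V=2, U=1, X=1) weight 1/8112
  (W=0, Y=2, Z=0, V=2, U=1, X=2) weight 1/8112
  (W=0, Y=2, Z=0, V=2, U=1, X=3) weight 1/8112
  (W=0, Y=2, Z=0, V=2, U=2, X=1) weight 1/10816
  (W=0, Y=2, Z=0, V=2, U=2, X=2) weight 1/10816
  (W=1, Y=1, Z=0, V=2, U=0, X=1) weight 1/3744
  (W=2, Y=0, Z=0, V=2, U=0, X=1) weight 1/2028
  … 278 more
Group by W:
  weight(W=0) = 1/104
  weight(W=1) = 2/39
  weight(W=2) = 2/13
  weight(W=3) = 1/26
Total weight = 1/104 + 2/39 + 2/13 + 1/26 = 79/312
P(W=0 | obs) = 1/104 / 79/312 = 3/79
P(W=1 | obs) = 2/39 / 79/312 = 16/79
P(W=2 | obs) = 2/13 / 79/312 = 48/79
P(W=3 | obs) = 1/26 / 79/312 = 12/79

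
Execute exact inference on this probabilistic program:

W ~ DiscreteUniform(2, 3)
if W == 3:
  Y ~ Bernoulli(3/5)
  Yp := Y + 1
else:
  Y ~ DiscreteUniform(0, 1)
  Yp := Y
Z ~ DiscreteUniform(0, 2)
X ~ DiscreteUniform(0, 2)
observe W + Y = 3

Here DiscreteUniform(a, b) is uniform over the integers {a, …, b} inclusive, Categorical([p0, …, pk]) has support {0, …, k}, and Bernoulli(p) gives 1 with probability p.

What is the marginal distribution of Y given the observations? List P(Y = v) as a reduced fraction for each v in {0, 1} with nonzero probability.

P(Y=0) = 4/9, P(Y=1) = 5/9

Enumerate traces; 18 have nonzero weight after conditioning:
  (W=2, Y=1, Z=0, X=0) weight 1/36
  (W=2, Y=1, Z=0, X=1) weight 1/36
  (W=2, Y=1, Z=0, X=2) weight 1/36
  (W=2, Y=1, Z=1, X=0) weight 1/36
  (W=2, Y=1, Z=1, X=1) weight 1/36
  (W=2, Y=1, Z=1, X=2) weight 1/36
  (W=2, Y=1, Z=2, X=0) weight 1/36
  (W=2, Y=1, Z=2, X=1) weight 1/36
  (W=3, Y=0, Z=0, X=0) weight 1/45
  … 9 more
Group by Y:
  weight(Y=0) = 1/5
  weight(Y=1) = 1/4
Total weight = 1/5 + 1/4 = 9/20
P(Y=0 | obs) = 1/5 / 9/20 = 4/9
P(Y=1 | obs) = 1/4 / 9/20 = 5/9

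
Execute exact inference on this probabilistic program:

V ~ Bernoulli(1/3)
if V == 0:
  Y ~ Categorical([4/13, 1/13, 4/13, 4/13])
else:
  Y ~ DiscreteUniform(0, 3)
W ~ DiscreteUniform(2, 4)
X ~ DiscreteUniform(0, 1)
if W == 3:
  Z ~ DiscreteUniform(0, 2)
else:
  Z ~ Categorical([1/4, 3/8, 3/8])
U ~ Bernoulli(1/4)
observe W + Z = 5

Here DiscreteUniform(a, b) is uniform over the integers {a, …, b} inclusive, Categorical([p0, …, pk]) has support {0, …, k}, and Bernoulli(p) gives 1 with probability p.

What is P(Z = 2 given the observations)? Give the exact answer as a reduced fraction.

Enumerate traces; 64 have nonzero weight after conditioning:
  (V=0, Y=0, W=3, X=0, Z=2, U=0) weight 1/117
  (V=0, Y=0, W=3, X=0, Z=2, U=1) weight 1/351
  (V=0, Y=0, W=3, X=1, Z=2, U=0) weight 1/117
  (V=0, Y=0, W=3, X=1, Z=2, U=1) weight 1/351
  (V=0, Y=0, W=4, X=0, Z=1, U=0) weight 1/104
  (V=0, Y=0, W=4, X=0, Z=1, U=1) weight 1/312
  (V=0, Y=0, W=4, X=1, Z=1, U=0) weight 1/104
  (V=0, Y=0, W=4, X=1, Z=1, U=1) weight 1/312
  … 56 more
Group by Z:
  weight(Z=1) = 1/8
  weight(Z=2) = 1/9
Total weight = 1/8 + 1/9 = 17/72
P(Z=1 | obs) = 1/8 / 17/72 = 9/17
P(Z=2 | obs) = 1/9 / 17/72 = 8/17

P(Z = 2 | obs) = 8/17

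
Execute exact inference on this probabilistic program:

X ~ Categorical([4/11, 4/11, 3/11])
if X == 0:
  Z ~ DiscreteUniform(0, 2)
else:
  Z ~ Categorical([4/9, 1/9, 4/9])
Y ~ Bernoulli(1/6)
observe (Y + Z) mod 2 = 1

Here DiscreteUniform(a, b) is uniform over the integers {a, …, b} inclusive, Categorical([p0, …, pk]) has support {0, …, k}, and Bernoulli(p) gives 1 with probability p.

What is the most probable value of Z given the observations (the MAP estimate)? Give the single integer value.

argmax_v P(Z = v | obs) = 1

Enumerate traces; 9 have nonzero weight after conditioning:
  (X=0, Z=0, Y=1) weight 2/99
  (X=0, Z=1, Y=0) weight 10/99
  (X=0, Z=2, Y=1) weight 2/99
  (X=1, Z=0, Y=1) weight 8/297
  (X=1, Z=1, Y=0) weight 10/297
  (X=1, Z=2, Y=1) weight 8/297
  (X=2, Z=0, Y=1) weight 2/99
  (X=2, Z=1, Y=0) weight 5/198
  … 1 more
Group by Z:
  weight(Z=0) = 20/297
  weight(Z=1) = 95/594
  weight(Z=2) = 20/297
Total weight = 20/297 + 95/594 + 20/297 = 175/594
P(Z=0 | obs) = 20/297 / 175/594 = 8/35
P(Z=1 | obs) = 95/594 / 175/594 = 19/35
P(Z=2 | obs) = 20/297 / 175/594 = 8/35
argmax = 1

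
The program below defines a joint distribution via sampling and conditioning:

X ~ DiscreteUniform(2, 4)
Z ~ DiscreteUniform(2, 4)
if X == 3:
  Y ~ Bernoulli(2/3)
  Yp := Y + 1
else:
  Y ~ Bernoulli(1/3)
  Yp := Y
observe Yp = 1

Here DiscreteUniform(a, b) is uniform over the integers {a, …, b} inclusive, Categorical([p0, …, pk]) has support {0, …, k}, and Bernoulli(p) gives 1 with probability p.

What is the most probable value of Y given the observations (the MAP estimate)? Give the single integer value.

argmax_v P(Y = v | obs) = 1

Enumerate traces; 9 have nonzero weight after conditioning:
  (X=2, Z=2, Y=1) weight 1/27
  (X=2, Z=3, Y=1) weight 1/27
  (X=2, Z=4, Y=1) weight 1/27
  (X=3, Z=2, Y=0) weight 1/27
  (X=3, Z=3, Y=0) weight 1/27
  (X=3, Z=4, Y=0) weight 1/27
  (X=4, Z=2, Y=1) weight 1/27
  (X=4, Z=3, Y=1) weight 1/27
  … 1 more
Group by Y:
  weight(Y=0) = 1/9
  weight(Y=1) = 2/9
Total weight = 1/9 + 2/9 = 1/3
P(Y=0 | obs) = 1/9 / 1/3 = 1/3
P(Y=1 | obs) = 2/9 / 1/3 = 2/3
argmax = 1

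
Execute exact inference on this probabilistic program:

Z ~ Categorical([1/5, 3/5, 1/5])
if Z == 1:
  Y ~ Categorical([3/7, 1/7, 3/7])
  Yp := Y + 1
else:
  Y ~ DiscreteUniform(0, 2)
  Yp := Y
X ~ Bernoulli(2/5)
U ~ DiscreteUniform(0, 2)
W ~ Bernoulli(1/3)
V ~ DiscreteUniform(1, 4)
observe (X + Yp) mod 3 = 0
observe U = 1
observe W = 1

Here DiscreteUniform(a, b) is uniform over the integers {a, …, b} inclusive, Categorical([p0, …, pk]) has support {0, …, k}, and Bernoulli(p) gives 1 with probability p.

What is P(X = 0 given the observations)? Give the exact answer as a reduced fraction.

Enumerate traces; 24 have nonzero weight after conditioning:
  (Z=0, Y=0, X=0, U=1, W=1, V=1) weight 1/900
  (Z=0, Y=0, X=0, U=1, W=1, V=2) weight 1/900
  (Z=0, Y=0, X=0, U=1, W=1, V=3) weight 1/900
  (Z=0, Y=0, X=0, U=1, W=1, V=4) weight 1/900
  (Z=0, Y=2, X=1, U=1, W=1, V=1) weight 1/1350
  (Z=0, Y=2, X=1, U=1, W=1, V=2) weight 1/1350
  (Z=0, Y=2, X=1, U=1, W=1, V=3) weight 1/1350
  (Z=0, Y=2, X=1, U=1, W=1, V=4) weight 1/1350
  … 16 more
Group by X:
  weight(X=0) = 41/1575
  weight(X=1) = 46/4725
Total weight = 41/1575 + 46/4725 = 169/4725
P(X=0 | obs) = 41/1575 / 169/4725 = 123/169
P(X=1 | obs) = 46/4725 / 169/4725 = 46/169

P(X = 0 | obs) = 123/169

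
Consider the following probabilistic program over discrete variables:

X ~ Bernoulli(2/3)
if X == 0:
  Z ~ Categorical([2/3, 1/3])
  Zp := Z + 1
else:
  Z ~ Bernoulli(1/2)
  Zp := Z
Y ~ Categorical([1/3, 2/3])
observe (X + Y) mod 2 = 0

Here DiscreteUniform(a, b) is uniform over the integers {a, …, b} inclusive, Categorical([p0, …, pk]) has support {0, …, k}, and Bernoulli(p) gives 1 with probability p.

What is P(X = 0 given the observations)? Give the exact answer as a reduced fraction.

Enumerate traces; 4 have nonzero weight after conditioning:
  (X=0, Z=0, Y=0) weight 2/27
  (X=0, Z=1, Y=0) weight 1/27
  (X=1, Z=0, Y=1) weight 2/9
  (X=1, Z=1, Y=1) weight 2/9
Group by X:
  weight(X=0) = 1/9
  weight(X=1) = 4/9
Total weight = 1/9 + 4/9 = 5/9
P(X=0 | obs) = 1/9 / 5/9 = 1/5
P(X=1 | obs) = 4/9 / 5/9 = 4/5

P(X = 0 | obs) = 1/5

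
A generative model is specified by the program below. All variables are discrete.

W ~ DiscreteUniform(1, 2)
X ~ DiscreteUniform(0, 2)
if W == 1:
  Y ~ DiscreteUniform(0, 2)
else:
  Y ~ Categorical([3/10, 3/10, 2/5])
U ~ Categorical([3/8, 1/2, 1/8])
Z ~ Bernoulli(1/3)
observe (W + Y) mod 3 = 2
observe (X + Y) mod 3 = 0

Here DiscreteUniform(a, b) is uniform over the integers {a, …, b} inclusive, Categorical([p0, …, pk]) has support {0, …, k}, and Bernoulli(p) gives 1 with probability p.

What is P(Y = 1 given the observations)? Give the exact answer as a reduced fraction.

Enumerate traces; 12 have nonzero weight after conditioning:
  (W=1, X=2, Y=1, U=0, Z=0) weight 1/72
  (W=1, X=2, Y=1, U=0, Z=1) weight 1/144
  (W=1, X=2, Y=1, U=1, Z=0) weight 1/54
  (W=1, X=2, Y=1, U=1, Z=1) weight 1/108
  (W=1, X=2, Y=1, U=2, Z=0) weight 1/216
  (W=1, X=2, Y=1, U=2, Z=1) weight 1/432
  (W=2, X=0, Y=0, U=0, Z=0) weight 1/80
  (W=2, X=0, Y=0, U=0, Z=1) weight 1/160
  … 4 more
Group by Y:
  weight(Y=0) = 1/20
  weight(Y=1) = 1/18
Total weight = 1/20 + 1/18 = 19/180
P(Y=0 | obs) = 1/20 / 19/180 = 9/19
P(Y=1 | obs) = 1/18 / 19/180 = 10/19

P(Y = 1 | obs) = 10/19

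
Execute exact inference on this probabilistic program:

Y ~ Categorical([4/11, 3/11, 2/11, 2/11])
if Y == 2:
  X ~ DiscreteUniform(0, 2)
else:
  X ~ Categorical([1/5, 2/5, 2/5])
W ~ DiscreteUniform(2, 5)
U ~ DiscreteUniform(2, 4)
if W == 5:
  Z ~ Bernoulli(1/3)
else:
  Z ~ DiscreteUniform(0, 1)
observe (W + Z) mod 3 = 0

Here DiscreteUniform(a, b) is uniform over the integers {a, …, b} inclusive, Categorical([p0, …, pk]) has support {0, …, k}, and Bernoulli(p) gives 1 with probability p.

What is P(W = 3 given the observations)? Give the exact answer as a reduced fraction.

P(W = 3 | obs) = 3/8

Enumerate traces; 108 have nonzero weight after conditioning:
  (Y=0, X=0, W=2, U=2, Z=1) weight 1/330
  (Y=0, X=0, W=2, U=3, Z=1) weight 1/330
  (Y=0, X=0, W=2, U=4, Z=1) weight 1/330
  (Y=0, X=0, W=3, U=2, Z=0) weight 1/330
  (Y=0, X=0, W=3, U=3, Z=0) weight 1/330
  (Y=0, X=0, W=3, U=4, Z=0) weight 1/330
  (Y=0, X=0, W=5, U=2, Z=1) weight 1/495
  (Y=0, X=0, W=5, U=3, Z=1) weight 1/495
  … 100 more
Group by W:
  weight(W=2) = 1/8
  weight(W=3) = 1/8
  weight(W=5) = 1/12
Total weight = 1/8 + 1/8 + 1/12 = 1/3
P(W=2 | obs) = 1/8 / 1/3 = 3/8
P(W=3 | obs) = 1/8 / 1/3 = 3/8
P(W=5 | obs) = 1/12 / 1/3 = 1/4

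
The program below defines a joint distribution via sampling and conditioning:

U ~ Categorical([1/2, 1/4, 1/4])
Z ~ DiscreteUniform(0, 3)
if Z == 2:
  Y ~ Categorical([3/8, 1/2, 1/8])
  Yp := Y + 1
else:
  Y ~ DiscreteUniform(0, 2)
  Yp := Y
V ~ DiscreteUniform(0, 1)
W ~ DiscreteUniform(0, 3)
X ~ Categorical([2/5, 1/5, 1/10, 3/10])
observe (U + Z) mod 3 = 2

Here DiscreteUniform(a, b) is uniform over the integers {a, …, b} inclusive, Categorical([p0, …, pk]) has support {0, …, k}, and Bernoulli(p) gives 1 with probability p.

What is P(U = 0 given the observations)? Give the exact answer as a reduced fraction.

P(U = 0 | obs) = 2/5

Enumerate traces; 384 have nonzero weight after conditioning:
  (U=0, Z=2, Y=0, V=0, W=0, X=0) weight 3/1280
  (U=0, Z=2, Y=0, V=0, W=0, X=1) weight 3/2560
  (U=0, Z=2, Y=0, V=0, W=0, X=2) weight 3/5120
  (U=0, Z=2, Y=0, V=0, W=0, X=3) weight 9/5120
  (U=0, Z=2, Y=0, V=0, W=1, X=0) weight 3/1280
  (U=0, Z=2, Y=0, V=0, W=1, X=1) weight 3/2560
  (U=0, Z=2, Y=0, V=0, W=1, X=2) weight 3/5120
  (U=0, Z=2, Y=0, V=0, W=1, X=3) weight 9/5120
  (U=1, Z=1, Y=0, V=0, W=0, X=0) weight 1/960
  (U=2, Z=0, Y=0, V=0, W=0, X=0) weight 1/960
  … 374 more
Group by U:
  weight(U=0) = 1/8
  weight(U=1) = 1/16
  weight(U=2) = 1/8
Total weight = 1/8 + 1/16 + 1/8 = 5/16
P(U=0 | obs) = 1/8 / 5/16 = 2/5
P(U=1 | obs) = 1/16 / 5/16 = 1/5
P(U=2 | obs) = 1/8 / 5/16 = 2/5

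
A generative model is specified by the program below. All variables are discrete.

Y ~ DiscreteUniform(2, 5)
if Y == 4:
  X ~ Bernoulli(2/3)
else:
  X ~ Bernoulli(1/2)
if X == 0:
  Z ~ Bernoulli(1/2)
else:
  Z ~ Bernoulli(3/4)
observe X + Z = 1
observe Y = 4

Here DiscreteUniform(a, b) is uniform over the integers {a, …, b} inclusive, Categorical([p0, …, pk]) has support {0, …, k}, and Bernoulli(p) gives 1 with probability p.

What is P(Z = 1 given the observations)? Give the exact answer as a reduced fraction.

P(Z = 1 | obs) = 1/2

Enumerate traces; 2 have nonzero weight after conditioning:
  (Y=4, X=0, Z=1) weight 1/24
  (Y=4, X=1, Z=0) weight 1/24
Group by Z:
  weight(Z=0) = 1/24
  weight(Z=1) = 1/24
Total weight = 1/24 + 1/24 = 1/12
P(Z=0 | obs) = 1/24 / 1/12 = 1/2
P(Z=1 | obs) = 1/24 / 1/12 = 1/2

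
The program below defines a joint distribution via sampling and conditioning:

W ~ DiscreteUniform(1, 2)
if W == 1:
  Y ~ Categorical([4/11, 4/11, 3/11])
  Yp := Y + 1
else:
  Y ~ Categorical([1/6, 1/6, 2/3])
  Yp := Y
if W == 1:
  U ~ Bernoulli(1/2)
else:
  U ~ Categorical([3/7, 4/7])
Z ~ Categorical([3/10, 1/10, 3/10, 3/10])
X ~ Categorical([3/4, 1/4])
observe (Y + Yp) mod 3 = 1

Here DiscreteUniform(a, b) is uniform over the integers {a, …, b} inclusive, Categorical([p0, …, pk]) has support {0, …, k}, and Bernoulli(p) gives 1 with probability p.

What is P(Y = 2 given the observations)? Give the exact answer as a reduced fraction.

Enumerate traces; 32 have nonzero weight after conditioning:
  (W=1, Y=0, U=0, Z=0, X=0) weight 9/440
  (W=1, Y=0, U=0, Z=0, X=1) weight 3/440
  (W=1, Y=0, U=0, Z=1, X=0) weight 3/440
  (W=1, Y=0, U=0, Z=1, X=1) weight 1/440
  (W=1, Y=0, U=0, Z=2, X=0) weight 9/440
  (W=1, Y=0, U=0, Z=2, X=1) weight 3/440
  (W=1, Y=0, U=0, Z=3, X=0) weight 9/440
  (W=1, Y=0, U=0, Z=3, X=1) weight 3/440
  (W=2, Y=2, U=0, Z=0, X=0) weight 9/280
  … 23 more
Group by Y:
  weight(Y=0) = 2/11
  weight(Y=2) = 1/3
Total weight = 2/11 + 1/3 = 17/33
P(Y=0 | obs) = 2/11 / 17/33 = 6/17
P(Y=2 | obs) = 1/3 / 17/33 = 11/17

P(Y = 2 | obs) = 11/17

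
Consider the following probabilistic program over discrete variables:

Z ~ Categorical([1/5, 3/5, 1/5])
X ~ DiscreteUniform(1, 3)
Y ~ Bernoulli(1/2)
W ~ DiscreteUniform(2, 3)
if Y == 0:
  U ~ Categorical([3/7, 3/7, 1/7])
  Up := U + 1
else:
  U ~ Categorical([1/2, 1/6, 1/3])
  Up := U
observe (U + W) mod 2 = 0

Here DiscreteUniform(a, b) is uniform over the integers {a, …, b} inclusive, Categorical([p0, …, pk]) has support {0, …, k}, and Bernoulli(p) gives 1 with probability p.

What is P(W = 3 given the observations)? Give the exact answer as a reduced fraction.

Enumerate traces; 54 have nonzero weight after conditioning:
  (Z=0, X=1, Y=0, W=2, U=0) weight 1/140
  (Z=0, X=1, Y=0, W=2, U=2) weight 1/420
  (Z=0, X=1, Y=0, W=3, U=1) weight 1/140
  (Z=0, X=1, Y=1, W=2, U=0) weight 1/120
  (Z=0, X=1, Y=1, W=2, U=2) weight 1/180
  (Z=0, X=1, Y=1, W=3, U=1) weight 1/360
  (Z=0, X=2, Y=0, W=2, U=0) weight 1/140
  (Z=0, X=2, Y=0, W=2, U=2) weight 1/420
  … 46 more
Group by W:
  weight(W=2) = 59/168
  weight(W=3) = 25/168
Total weight = 59/168 + 25/168 = 1/2
P(W=2 | obs) = 59/168 / 1/2 = 59/84
P(W=3 | obs) = 25/168 / 1/2 = 25/84

P(W = 3 | obs) = 25/84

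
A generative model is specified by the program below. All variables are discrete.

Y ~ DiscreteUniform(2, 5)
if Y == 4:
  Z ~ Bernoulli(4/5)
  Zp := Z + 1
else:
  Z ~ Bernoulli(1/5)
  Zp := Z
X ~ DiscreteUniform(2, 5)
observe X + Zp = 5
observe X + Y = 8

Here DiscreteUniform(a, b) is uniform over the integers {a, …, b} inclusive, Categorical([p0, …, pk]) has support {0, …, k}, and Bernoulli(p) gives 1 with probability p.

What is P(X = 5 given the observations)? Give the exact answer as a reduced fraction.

Enumerate traces; 2 have nonzero weight after conditioning:
  (Y=3, Z=0, X=5) weight 1/20
  (Y=4, Z=0, X=4) weight 1/80
Group by X:
  weight(X=4) = 1/80
  weight(X=5) = 1/20
Total weight = 1/80 + 1/20 = 1/16
P(X=4 | obs) = 1/80 / 1/16 = 1/5
P(X=5 | obs) = 1/20 / 1/16 = 4/5

P(X = 5 | obs) = 4/5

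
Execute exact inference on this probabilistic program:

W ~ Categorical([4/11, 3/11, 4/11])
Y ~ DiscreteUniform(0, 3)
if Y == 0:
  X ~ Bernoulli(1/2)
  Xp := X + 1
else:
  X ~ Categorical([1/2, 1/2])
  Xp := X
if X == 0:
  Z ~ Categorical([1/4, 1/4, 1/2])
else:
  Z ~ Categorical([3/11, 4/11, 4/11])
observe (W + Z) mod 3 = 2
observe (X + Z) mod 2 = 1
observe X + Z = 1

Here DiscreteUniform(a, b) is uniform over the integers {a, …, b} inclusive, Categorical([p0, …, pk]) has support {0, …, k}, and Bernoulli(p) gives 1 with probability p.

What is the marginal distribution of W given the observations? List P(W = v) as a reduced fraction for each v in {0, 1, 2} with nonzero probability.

Enumerate traces; 8 have nonzero weight after conditioning:
  (W=1, Y=0, X=0, Z=1) weight 3/352
  (W=1, Y=1, X=0, Z=1) weight 3/352
  (W=1, Y=2, X=0, Z=1) weight 3/352
  (W=1, Y=3, X=0, Z=1) weight 3/352
  (W=2, Y=0, X=1, Z=0) weight 3/242
  (W=2, Y=1, X=1, Z=0) weight 3/242
  (W=2, Y=2, X=1, Z=0) weight 3/242
  (W=2, Y=3, X=1, Z=0) weight 3/242
Group by W:
  weight(W=1) = 3/88
  weight(W=2) = 6/121
Total weight = 3/88 + 6/121 = 81/968
P(W=1 | obs) = 3/88 / 81/968 = 11/27
P(W=2 | obs) = 6/121 / 81/968 = 16/27

P(W=1) = 11/27, P(W=2) = 16/27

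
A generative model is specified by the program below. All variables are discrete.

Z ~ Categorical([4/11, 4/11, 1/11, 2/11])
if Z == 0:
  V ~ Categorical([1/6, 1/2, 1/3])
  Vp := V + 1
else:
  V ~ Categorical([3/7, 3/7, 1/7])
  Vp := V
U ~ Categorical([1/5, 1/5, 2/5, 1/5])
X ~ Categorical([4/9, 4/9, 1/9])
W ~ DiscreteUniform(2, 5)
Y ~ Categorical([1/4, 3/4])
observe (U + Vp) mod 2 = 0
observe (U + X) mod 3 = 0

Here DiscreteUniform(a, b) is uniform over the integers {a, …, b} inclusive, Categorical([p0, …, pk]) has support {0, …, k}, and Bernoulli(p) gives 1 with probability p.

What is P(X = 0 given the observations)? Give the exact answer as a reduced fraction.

P(X = 0 | obs) = 44/97

Enumerate traces; 192 have nonzero weight after conditioning:
  (Z=0, V=0, U=1, X=2, W=2, Y=0) weight 1/11880
  (Z=0, V=0, U=1, X=2, W=2, Y=1) weight 1/3960
  (Z=0, V=0, U=1, X=2, W=3, Y=0) weight 1/11880
  (Z=0, V=0, U=1, X=2, W=3, Y=1) weight 1/3960
  (Z=0, V=0, U=1, X=2, W=4, Y=0) weight 1/11880
  (Z=0, V=0, U=1, X=2, W=4, Y=1) weight 1/3960
  (Z=0, V=0, U=1, X=2, W=5, Y=0) weight 1/11880
  (Z=0, V=0, U=1, X=2, W=5, Y=1) weight 1/3960
  (Z=0, V=0, U=3, X=0, W=2, Y=0) weight 1/2970
  (Z=0, V=1, U=2, X=1, W=2, Y=0) weight 1/495
  … 182 more
Group by X:
  weight(X=0) = 4/45
  weight(X=1) = 16/165
  weight(X=2) = 1/99
Total weight = 4/45 + 16/165 + 1/99 = 97/495
P(X=0 | obs) = 4/45 / 97/495 = 44/97
P(X=1 | obs) = 16/165 / 97/495 = 48/97
P(X=2 | obs) = 1/99 / 97/495 = 5/97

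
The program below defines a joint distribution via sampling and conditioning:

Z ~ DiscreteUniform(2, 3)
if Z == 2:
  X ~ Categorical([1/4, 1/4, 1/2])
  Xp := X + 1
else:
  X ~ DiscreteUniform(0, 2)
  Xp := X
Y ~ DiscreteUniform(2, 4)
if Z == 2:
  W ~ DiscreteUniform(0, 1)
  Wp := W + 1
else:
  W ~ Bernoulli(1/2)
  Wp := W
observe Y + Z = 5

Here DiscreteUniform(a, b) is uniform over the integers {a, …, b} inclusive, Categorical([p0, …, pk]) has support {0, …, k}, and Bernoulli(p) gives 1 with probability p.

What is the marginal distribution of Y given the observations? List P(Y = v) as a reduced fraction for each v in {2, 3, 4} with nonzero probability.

P(Y=2) = 1/2, P(Y=3) = 1/2

Enumerate traces; 12 have nonzero weight after conditioning:
  (Z=2, X=0, Y=3, W=0) weight 1/48
  (Z=2, X=0, Y=3, W=1) weight 1/48
  (Z=2, X=1, Y=3, W=0) weight 1/48
  (Z=2, X=1, Y=3, W=1) weight 1/48
  (Z=2, X=2, Y=3, W=0) weight 1/24
  (Z=2, X=2, Y=3, W=1) weight 1/24
  (Z=3, X=0, Y=2, W=0) weight 1/36
  (Z=3, X=0, Y=2, W=1) weight 1/36
  … 4 more
Group by Y:
  weight(Y=2) = 1/6
  weight(Y=3) = 1/6
Total weight = 1/6 + 1/6 = 1/3
P(Y=2 | obs) = 1/6 / 1/3 = 1/2
P(Y=3 | obs) = 1/6 / 1/3 = 1/2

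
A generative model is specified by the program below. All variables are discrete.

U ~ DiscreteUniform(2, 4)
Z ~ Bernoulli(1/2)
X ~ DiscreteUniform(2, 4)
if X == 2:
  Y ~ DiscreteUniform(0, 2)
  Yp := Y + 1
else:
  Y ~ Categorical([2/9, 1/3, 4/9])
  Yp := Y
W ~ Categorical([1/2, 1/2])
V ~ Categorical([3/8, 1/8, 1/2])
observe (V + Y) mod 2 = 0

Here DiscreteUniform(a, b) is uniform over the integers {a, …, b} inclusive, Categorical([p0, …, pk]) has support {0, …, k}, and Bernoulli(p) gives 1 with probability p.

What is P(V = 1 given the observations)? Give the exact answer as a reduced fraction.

P(V = 1 | obs) = 1/15

Enumerate traces; 180 have nonzero weight after conditioning:
  (U=2, Z=0, X=2, Y=0, W=0, V=0) weight 1/288
  (U=2, Z=0, X=2, Y=0, W=0, V=2) weight 1/216
  (U=2, Z=0, X=2, Y=0, W=1, V=0) weight 1/288
  (U=2, Z=0, X=2, Y=0, W=1, V=2) weight 1/216
  (U=2, Z=0, X=2, Y=1, W=0, V=1) weight 1/864
  (U=2, Z=0, X=2, Y=1, W=1, V=1) weight 1/864
  (U=2, Z=0, X=2, Y=2, W=0, V=0) weight 1/288
  (U=2, Z=0, X=2, Y=2, W=0, V=2) weight 1/216
  … 172 more
Group by V:
  weight(V=0) = 1/4
  weight(V=1) = 1/24
  weight(V=2) = 1/3
Total weight = 1/4 + 1/24 + 1/3 = 5/8
P(V=0 | obs) = 1/4 / 5/8 = 2/5
P(V=1 | obs) = 1/24 / 5/8 = 1/15
P(V=2 | obs) = 1/3 / 5/8 = 8/15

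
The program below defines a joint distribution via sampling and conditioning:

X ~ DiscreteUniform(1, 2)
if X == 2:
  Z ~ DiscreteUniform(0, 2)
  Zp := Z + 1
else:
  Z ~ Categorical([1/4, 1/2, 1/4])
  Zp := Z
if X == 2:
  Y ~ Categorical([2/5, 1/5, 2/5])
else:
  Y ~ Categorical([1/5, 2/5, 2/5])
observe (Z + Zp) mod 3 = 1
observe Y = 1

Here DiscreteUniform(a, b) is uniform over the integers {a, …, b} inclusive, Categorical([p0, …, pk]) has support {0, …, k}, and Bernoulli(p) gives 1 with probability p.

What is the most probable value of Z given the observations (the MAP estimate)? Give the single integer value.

argmax_v P(Z = v | obs) = 2

Enumerate traces; 2 have nonzero weight after conditioning:
  (X=1, Z=2, Y=1) weight 1/20
  (X=2, Z=0, Y=1) weight 1/30
Group by Z:
  weight(Z=0) = 1/30
  weight(Z=2) = 1/20
Total weight = 1/30 + 1/20 = 1/12
P(Z=0 | obs) = 1/30 / 1/12 = 2/5
P(Z=2 | obs) = 1/20 / 1/12 = 3/5
argmax = 2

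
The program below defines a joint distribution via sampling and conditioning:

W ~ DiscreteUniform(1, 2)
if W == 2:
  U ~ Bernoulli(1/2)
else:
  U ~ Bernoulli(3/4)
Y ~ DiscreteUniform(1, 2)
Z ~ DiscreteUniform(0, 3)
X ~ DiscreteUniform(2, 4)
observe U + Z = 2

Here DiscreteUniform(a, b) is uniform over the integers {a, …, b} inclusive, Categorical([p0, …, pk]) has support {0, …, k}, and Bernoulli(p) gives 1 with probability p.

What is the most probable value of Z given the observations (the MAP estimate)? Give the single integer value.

argmax_v P(Z = v | obs) = 1

Enumerate traces; 24 have nonzero weight after conditioning:
  (W=1, U=0, Y=1, Z=2, X=2) weight 1/192
  (W=1, U=0, Y=1, Z=2, X=3) weight 1/192
  (W=1, U=0, Y=1, Z=2, X=4) weight 1/192
  (W=1, U=0, Y=2, Z=2, X=2) weight 1/192
  (W=1, U=0, Y=2, Z=2, X=3) weight 1/192
  (W=1, U=0, Y=2, Z=2, X=4) weight 1/192
  (W=1, U=1, Y=1, Z=1, X=2) weight 1/64
  (W=1, U=1, Y=1, Z=1, X=3) weight 1/64
  … 16 more
Group by Z:
  weight(Z=1) = 5/32
  weight(Z=2) = 3/32
Total weight = 5/32 + 3/32 = 1/4
P(Z=1 | obs) = 5/32 / 1/4 = 5/8
P(Z=2 | obs) = 3/32 / 1/4 = 3/8
argmax = 1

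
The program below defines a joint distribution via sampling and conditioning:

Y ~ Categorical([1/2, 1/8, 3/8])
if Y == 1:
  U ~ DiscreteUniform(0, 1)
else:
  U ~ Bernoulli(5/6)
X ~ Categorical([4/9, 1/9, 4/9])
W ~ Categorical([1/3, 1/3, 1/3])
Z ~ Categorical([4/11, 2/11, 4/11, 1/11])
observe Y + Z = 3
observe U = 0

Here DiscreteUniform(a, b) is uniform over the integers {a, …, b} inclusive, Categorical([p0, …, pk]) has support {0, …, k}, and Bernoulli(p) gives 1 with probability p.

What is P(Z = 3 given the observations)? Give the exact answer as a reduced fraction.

P(Z = 3 | obs) = 2/11

Enumerate traces; 27 have nonzero weight after conditioning:
  (Y=0, U=0, X=0, W=0, Z=3) weight 1/891
  (Y=0, U=0, X=0, W=1, Z=3) weight 1/891
  (Y=0, U=0, X=0, W=2, Z=3) weight 1/891
  (Y=0, U=0, X=1, W=0, Z=3) weight 1/3564
  (Y=0, U=0, X=1, W=1, Z=3) weight 1/3564
  (Y=0, U=0, X=1, W=2, Z=3) weight 1/3564
  (Y=0, U=0, X=2, W=0, Z=3) weight 1/891
  (Y=0, U=0, X=2, W=1, Z=3) weight 1/891
  (Y=1, U=0, X=0, W=0, Z=2) weight 1/297
  (Y=2, U=0, X=0, W=0, Z=1) weight 1/594
  … 17 more
Group by Z:
  weight(Z=1) = 1/88
  weight(Z=2) = 1/44
  weight(Z=3) = 1/132
Total weight = 1/88 + 1/44 + 1/132 = 1/24
P(Z=1 | obs) = 1/88 / 1/24 = 3/11
P(Z=2 | obs) = 1/44 / 1/24 = 6/11
P(Z=3 | obs) = 1/132 / 1/24 = 2/11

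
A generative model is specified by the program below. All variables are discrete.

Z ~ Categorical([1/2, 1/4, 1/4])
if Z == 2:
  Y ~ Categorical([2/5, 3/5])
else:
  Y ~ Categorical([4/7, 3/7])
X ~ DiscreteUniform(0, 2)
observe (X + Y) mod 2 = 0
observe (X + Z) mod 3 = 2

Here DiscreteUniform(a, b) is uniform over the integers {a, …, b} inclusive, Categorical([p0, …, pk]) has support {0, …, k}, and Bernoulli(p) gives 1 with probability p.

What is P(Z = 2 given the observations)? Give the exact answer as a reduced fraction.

Enumerate traces; 3 have nonzero weight after conditioning:
  (Z=0, Y=0, X=2) weight 2/21
  (Z=1, Y=1, X=1) weight 1/28
  (Z=2, Y=0, X=0) weight 1/30
Group by Z:
  weight(Z=0) = 2/21
  weight(Z=1) = 1/28
  weight(Z=2) = 1/30
Total weight = 2/21 + 1/28 + 1/30 = 23/140
P(Z=0 | obs) = 2/21 / 23/140 = 40/69
P(Z=1 | obs) = 1/28 / 23/140 = 5/23
P(Z=2 | obs) = 1/30 / 23/140 = 14/69

P(Z = 2 | obs) = 14/69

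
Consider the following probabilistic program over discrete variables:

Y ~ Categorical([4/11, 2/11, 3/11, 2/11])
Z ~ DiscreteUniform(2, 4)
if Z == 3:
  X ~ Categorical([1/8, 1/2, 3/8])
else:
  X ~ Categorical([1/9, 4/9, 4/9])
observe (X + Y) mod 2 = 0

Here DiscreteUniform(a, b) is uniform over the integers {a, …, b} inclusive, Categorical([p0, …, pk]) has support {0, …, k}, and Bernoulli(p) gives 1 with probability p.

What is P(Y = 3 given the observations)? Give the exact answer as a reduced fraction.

P(Y = 3 | obs) = 50/303

Enumerate traces; 18 have nonzero weight after conditioning:
  (Y=0, Z=2, X=0) weight 4/297
  (Y=0, Z=2, X=2) weight 16/297
  (Y=0, Z=3, X=0) weight 1/66
  (Y=0, Z=3, X=2) weight 1/22
  (Y=0, Z=4, X=0) weight 4/297
  (Y=0, Z=4, X=2) weight 16/297
  (Y=1, Z=2, X=1) weight 8/297
  (Y=1, Z=3, X=1) weight 1/33
  (Y=2, Z=2, X=0) weight 1/99
  (Y=3, Z=2, X=1) weight 8/297
  … 8 more
Group by Y:
  weight(Y=0) = 58/297
  weight(Y=1) = 25/297
  weight(Y=2) = 29/198
  weight(Y=3) = 25/297
Total weight = 58/297 + 25/297 + 29/198 + 25/297 = 101/198
P(Y=0 | obs) = 58/297 / 101/198 = 116/303
P(Y=1 | obs) = 25/297 / 101/198 = 50/303
P(Y=2 | obs) = 29/198 / 101/198 = 29/101
P(Y=3 | obs) = 25/297 / 101/198 = 50/303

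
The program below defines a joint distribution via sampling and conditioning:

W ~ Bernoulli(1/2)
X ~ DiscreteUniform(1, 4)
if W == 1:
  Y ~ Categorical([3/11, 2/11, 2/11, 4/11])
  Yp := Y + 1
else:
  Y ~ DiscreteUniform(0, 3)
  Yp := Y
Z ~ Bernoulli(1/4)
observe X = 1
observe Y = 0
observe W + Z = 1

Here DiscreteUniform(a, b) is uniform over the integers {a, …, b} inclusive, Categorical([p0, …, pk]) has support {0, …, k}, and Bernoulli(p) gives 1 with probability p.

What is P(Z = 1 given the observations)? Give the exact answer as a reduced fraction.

Enumerate traces; 2 have nonzero weight after conditioning:
  (W=0, X=1, Y=0, Z=1) weight 1/128
  (W=1, X=1, Y=0, Z=0) weight 9/352
Group by Z:
  weight(Z=0) = 9/352
  weight(Z=1) = 1/128
Total weight = 9/352 + 1/128 = 47/1408
P(Z=0 | obs) = 9/352 / 47/1408 = 36/47
P(Z=1 | obs) = 1/128 / 47/1408 = 11/47

P(Z = 1 | obs) = 11/47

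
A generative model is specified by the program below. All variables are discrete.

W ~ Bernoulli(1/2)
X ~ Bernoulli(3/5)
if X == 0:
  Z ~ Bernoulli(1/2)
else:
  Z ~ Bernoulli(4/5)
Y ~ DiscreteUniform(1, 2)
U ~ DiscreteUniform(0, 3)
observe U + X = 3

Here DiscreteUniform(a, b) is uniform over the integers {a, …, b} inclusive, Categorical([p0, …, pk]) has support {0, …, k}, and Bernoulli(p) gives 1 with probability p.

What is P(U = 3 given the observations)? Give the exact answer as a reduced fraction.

Enumerate traces; 16 have nonzero weight after conditioning:
  (W=0, X=0, Z=0, Y=1, U=3) weight 1/80
  (W=0, X=0, Z=0, Y=2, U=3) weight 1/80
  (W=0, X=0, Z=1, Y=1, U=3) weight 1/80
  (W=0, X=0, Z=1, Y=2, U=3) weight 1/80
  (W=0, X=1, Z=0, Y=1, U=2) weight 3/400
  (W=0, X=1, Z=0, Y=2, U=2) weight 3/400
  (W=0, X=1, Z=1, Y=1, U=2) weight 3/100
  (W=0, X=1, Z=1, Y=2, U=2) weight 3/100
  … 8 more
Group by U:
  weight(U=2) = 3/20
  weight(U=3) = 1/10
Total weight = 3/20 + 1/10 = 1/4
P(U=2 | obs) = 3/20 / 1/4 = 3/5
P(U=3 | obs) = 1/10 / 1/4 = 2/5

P(U = 3 | obs) = 2/5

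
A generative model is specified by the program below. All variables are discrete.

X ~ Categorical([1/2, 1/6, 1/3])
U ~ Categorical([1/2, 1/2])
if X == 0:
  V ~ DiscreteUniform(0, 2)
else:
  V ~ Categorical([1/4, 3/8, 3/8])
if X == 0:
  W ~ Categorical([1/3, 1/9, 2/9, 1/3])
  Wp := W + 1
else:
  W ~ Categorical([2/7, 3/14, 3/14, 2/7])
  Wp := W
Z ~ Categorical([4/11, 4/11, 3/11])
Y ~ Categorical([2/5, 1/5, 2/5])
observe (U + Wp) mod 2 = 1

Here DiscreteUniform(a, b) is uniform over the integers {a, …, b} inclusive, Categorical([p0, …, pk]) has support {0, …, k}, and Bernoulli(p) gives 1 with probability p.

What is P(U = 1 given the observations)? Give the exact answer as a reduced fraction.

P(U = 1 | obs) = 17/36

Enumerate traces; 324 have nonzero weight after conditioning:
  (X=0, U=0, V=0, W=0, Z=0, Y=0) weight 2/495
  (X=0, U=0, V=0, W=0, Z=0, Y=1) weight 1/495
  (X=0, U=0, V=0, W=0, Z=0, Y=2) weight 2/495
  (X=0, U=0, V=0, W=0, Z=1, Y=0) weight 2/495
  (X=0, U=0, V=0, W=0, Z=1, Y=1) weight 1/495
  (X=0, U=0, V=0, W=0, Z=1, Y=2) weight 2/495
  (X=0, U=0, V=0, W=0, Z=2, Y=0) weight 1/330
  (X=0, U=0, V=0, W=0, Z=2, Y=1) weight 1/660
  (X=0, U=1, V=0, W=1, Z=0, Y=0) weight 2/1485
  … 315 more
Group by U:
  weight(U=0) = 19/72
  weight(U=1) = 17/72
Total weight = 19/72 + 17/72 = 1/2
P(U=0 | obs) = 19/72 / 1/2 = 19/36
P(U=1 | obs) = 17/72 / 1/2 = 17/36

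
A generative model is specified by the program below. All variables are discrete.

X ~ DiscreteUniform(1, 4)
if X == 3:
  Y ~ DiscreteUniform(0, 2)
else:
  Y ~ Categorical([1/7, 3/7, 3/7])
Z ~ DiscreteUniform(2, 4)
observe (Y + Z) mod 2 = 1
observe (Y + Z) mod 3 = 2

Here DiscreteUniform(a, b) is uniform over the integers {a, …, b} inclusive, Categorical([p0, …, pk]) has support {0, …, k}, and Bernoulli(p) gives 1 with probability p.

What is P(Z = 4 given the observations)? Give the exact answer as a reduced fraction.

Enumerate traces; 8 have nonzero weight after conditioning:
  (X=1, Y=1, Z=4) weight 1/28
  (X=1, Y=2, Z=3) weight 1/28
  (X=2, Y=1, Z=4) weight 1/28
  (X=2, Y=2, Z=3) weight 1/28
  (X=3, Y=1, Z=4) weight 1/36
  (X=3, Y=2, Z=3) weight 1/36
  (X=4, Y=1, Z=4) weight 1/28
  (X=4, Y=2, Z=3) weight 1/28
Group by Z:
  weight(Z=3) = 17/126
  weight(Z=4) = 17/126
Total weight = 17/126 + 17/126 = 17/63
P(Z=3 | obs) = 17/126 / 17/63 = 1/2
P(Z=4 | obs) = 17/126 / 17/63 = 1/2

P(Z = 4 | obs) = 1/2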